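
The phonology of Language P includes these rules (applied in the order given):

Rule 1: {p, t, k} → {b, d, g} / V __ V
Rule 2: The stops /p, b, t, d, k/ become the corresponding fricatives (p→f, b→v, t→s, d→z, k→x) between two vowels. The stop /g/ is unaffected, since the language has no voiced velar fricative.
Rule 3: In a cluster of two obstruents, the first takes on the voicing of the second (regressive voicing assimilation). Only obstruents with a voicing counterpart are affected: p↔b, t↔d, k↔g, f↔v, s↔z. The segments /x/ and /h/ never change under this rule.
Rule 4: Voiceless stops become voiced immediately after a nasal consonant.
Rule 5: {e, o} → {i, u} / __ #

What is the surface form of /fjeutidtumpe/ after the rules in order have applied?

Rule 1 (intervocalic voicing): /t/ is a voiceless stop between vowels /u/ and /i/, so it voices to [d]. /fjeutidtumpe/ → fjeudidtumpe.
Rule 2 (intervocalic spirantization): /d/ is a stop between vowels /u/ and /i/, so it spirantizes to the fricative [z]. /fjeudidtumpe/ → fjeuzidtumpe.
Rule 3 (regressive voicing assimilation): /d/ precedes the voiceless obstruent /t/, so it devoices to [t] by assimilation. /fjeuzidtumpe/ → fjeuzittumpe.
Rule 4 (post-nasal voicing): /p/ is a voiceless stop immediately after the nasal /m/, so it voices to [b]. /fjeuzittumpe/ → fjeuzittumbe.
Rule 5 (final vowel raising): /e/ is a mid vowel in word-final position, so it raises to [i]. /fjeuzittumbe/ → fjeuzittumbi.

fjeuzittumbi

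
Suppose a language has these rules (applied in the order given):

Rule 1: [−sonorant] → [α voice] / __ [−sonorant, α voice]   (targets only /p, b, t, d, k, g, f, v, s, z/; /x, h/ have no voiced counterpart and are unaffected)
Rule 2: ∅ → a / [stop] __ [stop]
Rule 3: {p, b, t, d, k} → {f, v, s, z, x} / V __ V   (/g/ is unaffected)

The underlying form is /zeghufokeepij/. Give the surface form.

Rule 1 (regressive voicing assimilation): /g/ precedes the voiceless obstruent /h/, so it devoices to [k] by assimilation. /zeghufokeepij/ → zekhufokeepij.
Rule 2 (stop-cluster a-epenthesis): no segment meets the environment; /zekhufokeepij/ is unchanged.
Rule 3 (intervocalic spirantization): /k/ is a stop between vowels /o/ and /e/, so it spirantizes to the fricative [x]. /p/ is a stop between vowels /e/ and /i/, so it spirantizes to the fricative [f]. /zekhufokeepij/ → zekhufoxeefij.

zekhufoxeefij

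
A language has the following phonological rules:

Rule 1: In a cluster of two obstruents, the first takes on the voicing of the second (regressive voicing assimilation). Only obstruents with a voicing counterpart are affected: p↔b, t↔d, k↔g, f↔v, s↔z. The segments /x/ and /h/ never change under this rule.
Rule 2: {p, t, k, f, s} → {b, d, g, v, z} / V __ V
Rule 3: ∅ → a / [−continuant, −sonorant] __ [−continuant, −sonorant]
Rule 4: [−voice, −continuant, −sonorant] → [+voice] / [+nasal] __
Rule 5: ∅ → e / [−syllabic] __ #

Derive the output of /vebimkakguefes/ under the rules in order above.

vebimgagaguevese

Rule 1 (regressive voicing assimilation): /k/ precedes the voiced obstruent /g/, so it voices to [g] by assimilation. /vebimkakguefes/ → vebimkagguefes.
Rule 2 (intervocalic voicing): /f/ is a voiceless obstruent between vowels /e/ and /e/, so it voices to [v]. /vebimkagguefes/ → vebimkaggueves.
Rule 3 (stop-cluster a-epenthesis): /g/ and /g/ form a stop–stop cluster, so [a] is inserted between them. /vebimkaggueves/ → vebimkagagueves.
Rule 4 (post-nasal voicing): /k/ is a voiceless stop immediately after the nasal /m/, so it voices to [g]. /vebimkagagueves/ → vebimgagagueves.
Rule 5 (final e-epenthesis): the form ends in the consonant /s/, so [e] is inserted word-finally. /vebimgagagueves/ → vebimgagaguevese.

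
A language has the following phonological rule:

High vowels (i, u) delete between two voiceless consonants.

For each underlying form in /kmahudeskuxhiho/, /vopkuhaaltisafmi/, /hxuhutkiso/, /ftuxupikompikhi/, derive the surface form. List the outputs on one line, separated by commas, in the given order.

/kmahudeskuxhiho/: /u/ is a high vowel flanked by voiceless consonants /k/ and /x/, so it deletes. /i/ is a high vowel flanked by voiceless consonants /h/ and /h/, so it deletes. → [kmahudeskxhho].
/vopkuhaaltisafmi/: /u/ is a high vowel flanked by voiceless consonants /k/ and /h/, so it deletes. /i/ is a high vowel flanked by voiceless consonants /t/ and /s/, so it deletes. → [vopkhaaltsafmi].
/hxuhutkiso/: /u/ is a high vowel flanked by voiceless consonants /x/ and /h/, so it deletes. /u/ is a high vowel flanked by voiceless consonants /h/ and /t/, so it deletes. /i/ is a high vowel flanked by voiceless consonants /k/ and /s/, so it deletes. → [hxhtkso].
/ftuxupikompikhi/: /u/ is a high vowel flanked by voiceless consonants /t/ and /x/, so it deletes. /u/ is a high vowel flanked by voiceless consonants /x/ and /p/, so it deletes. /i/ is a high vowel flanked by voiceless consonants /p/ and /k/, so it deletes. /i/ is a high vowel flanked by voiceless consonants /p/ and /k/, so it deletes. → [ftxpkompkhi].

kmahudeskxhho, vopkhaaltsafmi, hxhtkso, ftxpkompkhi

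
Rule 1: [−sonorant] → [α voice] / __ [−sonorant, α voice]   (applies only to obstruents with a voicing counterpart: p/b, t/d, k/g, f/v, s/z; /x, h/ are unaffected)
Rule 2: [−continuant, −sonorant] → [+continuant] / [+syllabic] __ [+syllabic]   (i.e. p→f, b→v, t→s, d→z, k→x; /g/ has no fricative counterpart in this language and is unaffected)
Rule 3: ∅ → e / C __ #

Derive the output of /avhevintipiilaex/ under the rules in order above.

Rule 1 (regressive voicing assimilation): /v/ precedes the voiceless obstruent /h/, so it devoices to [f] by assimilation. /avhevintipiilaex/ → afhevintipiilaex.
Rule 2 (intervocalic spirantization): /p/ is a stop between vowels /i/ and /i/, so it spirantizes to the fricative [f]. /afhevintipiilaex/ → afhevintifiilaex.
Rule 3 (final e-epenthesis): the form ends in the consonant /x/, so [e] is inserted word-finally. /afhevintifiilaex/ → afhevintifiilaexe.

afhevintifiilaexe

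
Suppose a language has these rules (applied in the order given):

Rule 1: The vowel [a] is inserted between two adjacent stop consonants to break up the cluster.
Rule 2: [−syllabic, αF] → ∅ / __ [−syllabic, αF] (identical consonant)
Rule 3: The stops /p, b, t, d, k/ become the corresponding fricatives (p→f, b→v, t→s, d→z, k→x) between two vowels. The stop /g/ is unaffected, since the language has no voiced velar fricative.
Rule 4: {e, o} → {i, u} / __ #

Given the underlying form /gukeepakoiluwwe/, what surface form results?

Rule 1 (stop-cluster a-epenthesis): no segment meets the environment; /gukeepakoiluwwe/ is unchanged.
Rule 2 (degemination): /ww/ is a geminate; the first /w/ deletes. /gukeepakoiluwwe/ → gukeepakoiluwe.
Rule 3 (intervocalic spirantization): /k/ is a stop between vowels /u/ and /e/, so it spirantizes to the fricative [x]. /p/ is a stop between vowels /e/ and /a/, so it spirantizes to the fricative [f]. /k/ is a stop between vowels /a/ and /o/, so it spirantizes to the fricative [x]. /gukeepakoiluwe/ → guxeefaxoiluwe.
Rule 4 (final vowel raising): /e/ is a mid vowel in word-final position, so it raises to [i]. /guxeefaxoiluwe/ → guxeefaxoiluwi.

guxeefaxoiluwi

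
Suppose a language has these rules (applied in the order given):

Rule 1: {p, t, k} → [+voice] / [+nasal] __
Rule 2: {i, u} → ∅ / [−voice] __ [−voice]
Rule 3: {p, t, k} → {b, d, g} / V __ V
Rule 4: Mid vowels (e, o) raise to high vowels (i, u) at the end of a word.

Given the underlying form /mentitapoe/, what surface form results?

Rule 1 (post-nasal voicing): /t/ is a voiceless stop immediately after the nasal /n/, so it voices to [d]. /mentitapoe/ → menditapoe.
Rule 2 (high vowel syncope): no segment meets the environment; /menditapoe/ is unchanged.
Rule 3 (intervocalic voicing): /t/ is a voiceless stop between vowels /i/ and /a/, so it voices to [d]. /p/ is a voiceless stop between vowels /a/ and /o/, so it voices to [b]. /menditapoe/ → mendidaboe.
Rule 4 (final vowel raising): /e/ is a mid vowel in word-final position, so it raises to [i]. /mendidaboe/ → mendidaboi.

mendidaboi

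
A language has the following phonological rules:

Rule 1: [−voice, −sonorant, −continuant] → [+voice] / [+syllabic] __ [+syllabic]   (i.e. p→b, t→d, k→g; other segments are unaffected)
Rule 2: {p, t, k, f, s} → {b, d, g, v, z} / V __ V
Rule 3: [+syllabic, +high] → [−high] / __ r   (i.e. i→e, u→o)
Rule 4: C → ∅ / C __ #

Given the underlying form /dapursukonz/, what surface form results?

daborsugon

Rule 1 (intervocalic voicing): /p/ is a voiceless stop between vowels /a/ and /u/, so it voices to [b]. /k/ is a voiceless stop between vowels /u/ and /o/, so it voices to [g]. /dapursukonz/ → dabursugonz.
Rule 2 (intervocalic voicing): no segment meets the environment; /dabursugonz/ is unchanged.
Rule 3 (pre-rhotic lowering): /u/ is a high vowel immediately before /r/, so it lowers to [o]. /dabursugonz/ → daborsugonz.
Rule 4 (final cluster simplification): /z/ is the second consonant of a word-final cluster /nz/, so it deletes. /daborsugonz/ → daborsugon.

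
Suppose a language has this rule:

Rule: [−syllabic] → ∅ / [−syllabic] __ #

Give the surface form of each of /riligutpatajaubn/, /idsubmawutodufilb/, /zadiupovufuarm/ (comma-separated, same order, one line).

riligutpatajaub, idsubmawutodufil, zadiupovufuar

/riligutpatajaubn/: /n/ is the second consonant of a word-final cluster /bn/, so it deletes. → [riligutpatajaub].
/idsubmawutodufilb/: /b/ is the second consonant of a word-final cluster /lb/, so it deletes. → [idsubmawutodufil].
/zadiupovufuarm/: /m/ is the second consonant of a word-final cluster /rm/, so it deletes. → [zadiupovufuar].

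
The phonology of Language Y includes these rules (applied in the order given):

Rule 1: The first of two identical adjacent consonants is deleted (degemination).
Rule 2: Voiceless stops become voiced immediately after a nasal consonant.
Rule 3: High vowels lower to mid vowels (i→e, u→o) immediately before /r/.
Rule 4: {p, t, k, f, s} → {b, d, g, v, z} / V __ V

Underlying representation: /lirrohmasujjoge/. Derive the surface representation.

lerohmazujoge

Rule 1 (degemination): /rr/ is a geminate; the first /r/ deletes. /jj/ is a geminate; the first /j/ deletes. /lirrohmasujjoge/ → lirohmasujoge.
Rule 2 (post-nasal voicing): no segment meets the environment; /lirohmasujoge/ is unchanged.
Rule 3 (pre-rhotic lowering): /i/ is a high vowel immediately before /r/, so it lowers to [e]. /lirohmasujoge/ → lerohmasujoge.
Rule 4 (intervocalic voicing): /s/ is a voiceless obstruent between vowels /a/ and /u/, so it voices to [z]. /lerohmasujoge/ → lerohmazujoge.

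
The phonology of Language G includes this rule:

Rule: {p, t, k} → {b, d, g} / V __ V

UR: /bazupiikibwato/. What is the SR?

/p/ is a voiceless stop between vowels /u/ and /i/, so it voices to [b].
/k/ is a voiceless stop between vowels /i/ and /i/, so it voices to [g].
/t/ is a voiceless stop between vowels /a/ and /o/, so it voices to [d].
Surface form: [bazubiigibwado].

bazubiigibwado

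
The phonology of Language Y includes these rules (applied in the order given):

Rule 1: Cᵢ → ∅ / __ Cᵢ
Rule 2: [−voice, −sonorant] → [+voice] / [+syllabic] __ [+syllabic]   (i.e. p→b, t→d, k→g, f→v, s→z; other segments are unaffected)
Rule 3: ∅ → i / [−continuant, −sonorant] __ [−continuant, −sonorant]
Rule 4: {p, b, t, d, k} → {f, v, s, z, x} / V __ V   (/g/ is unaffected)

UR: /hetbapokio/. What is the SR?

hesivavogio

Rule 1 (degemination): no segment meets the environment; /hetbapokio/ is unchanged.
Rule 2 (intervocalic voicing): /p/ is a voiceless obstruent between vowels /a/ and /o/, so it voices to [b]. /k/ is a voiceless obstruent between vowels /o/ and /i/, so it voices to [g]. /hetbapokio/ → hetbabogio.
Rule 3 (stop-cluster i-epenthesis): /t/ and /b/ form a stop–stop cluster, so [i] is inserted between them. /hetbabogio/ → hetibabogio.
Rule 4 (intervocalic spirantization): /t/ is a stop between vowels /e/ and /i/, so it spirantizes to the fricative [s]. /b/ is a stop between vowels /i/ and /a/, so it spirantizes to the fricative [v]. /b/ is a stop between vowels /a/ and /o/, so it spirantizes to the fricative [v]. /hetibabogio/ → hesivavogio.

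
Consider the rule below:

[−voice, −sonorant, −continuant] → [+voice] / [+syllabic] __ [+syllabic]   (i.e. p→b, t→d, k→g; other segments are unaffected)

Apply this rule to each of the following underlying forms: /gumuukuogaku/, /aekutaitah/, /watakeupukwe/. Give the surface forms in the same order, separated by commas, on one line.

gumuuguogagu, aegudaidah, wadageubukwe

/gumuukuogaku/: /k/ is a voiceless stop between vowels /u/ and /u/, so it voices to [g]. /k/ is a voiceless stop between vowels /a/ and /u/, so it voices to [g]. → [gumuuguogagu].
/aekutaitah/: /k/ is a voiceless stop between vowels /e/ and /u/, so it voices to [g]. /t/ is a voiceless stop between vowels /u/ and /a/, so it voices to [d]. /t/ is a voiceless stop between vowels /i/ and /a/, so it voices to [d]. → [aegudaidah].
/watakeupukwe/: /t/ is a voiceless stop between vowels /a/ and /a/, so it voices to [d]. /k/ is a voiceless stop between vowels /a/ and /e/, so it voices to [g]. /p/ is a voiceless stop between vowels /u/ and /u/, so it voices to [b]. → [wadageubukwe].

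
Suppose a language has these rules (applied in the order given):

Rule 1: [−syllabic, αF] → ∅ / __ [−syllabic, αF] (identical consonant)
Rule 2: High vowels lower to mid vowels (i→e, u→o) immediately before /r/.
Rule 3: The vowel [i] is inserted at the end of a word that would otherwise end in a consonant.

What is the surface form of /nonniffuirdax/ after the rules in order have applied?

Rule 1 (degemination): /nn/ is a geminate; the first /n/ deletes. /ff/ is a geminate; the first /f/ deletes. /nonniffuirdax/ → nonifuirdax.
Rule 2 (pre-rhotic lowering): /i/ is a high vowel immediately before /r/, so it lowers to [e]. /nonifuirdax/ → nonifuerdax.
Rule 3 (final i-epenthesis): the form ends in the consonant /x/, so [i] is inserted word-finally. /nonifuerdax/ → nonifuerdaxi.

nonifuerdaxi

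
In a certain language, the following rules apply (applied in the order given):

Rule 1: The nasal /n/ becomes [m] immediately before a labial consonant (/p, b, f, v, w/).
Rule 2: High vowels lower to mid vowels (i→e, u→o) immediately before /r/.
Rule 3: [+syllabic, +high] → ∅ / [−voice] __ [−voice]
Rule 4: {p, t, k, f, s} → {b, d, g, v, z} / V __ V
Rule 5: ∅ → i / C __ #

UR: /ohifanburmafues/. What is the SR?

Rule 1 (nasal place assimilation): /n/ precedes the labial consonant /b/, so it assimilates in place to [m]. /ohifanburmafues/ → ohifamburmafues.
Rule 2 (pre-rhotic lowering): /u/ is a high vowel immediately before /r/, so it lowers to [o]. /ohifamburmafues/ → ohifambormafues.
Rule 3 (high vowel syncope): /i/ is a high vowel flanked by voiceless consonants /h/ and /f/, so it deletes. /ohifambormafues/ → ohfambormafues.
Rule 4 (intervocalic voicing): /f/ is a voiceless obstruent between vowels /a/ and /u/, so it voices to [v]. /ohfambormafues/ → ohfambormavues.
Rule 5 (final i-epenthesis): the form ends in the consonant /s/, so [i] is inserted word-finally. /ohfambormavues/ → ohfambormavuesi.

ohfambormavuesi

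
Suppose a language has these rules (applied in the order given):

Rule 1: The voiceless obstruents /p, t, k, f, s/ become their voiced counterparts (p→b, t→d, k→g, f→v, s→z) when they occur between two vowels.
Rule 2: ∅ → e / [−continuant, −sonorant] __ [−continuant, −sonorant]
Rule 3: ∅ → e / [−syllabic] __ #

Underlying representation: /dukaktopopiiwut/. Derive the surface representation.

Rule 1 (intervocalic voicing): /k/ is a voiceless obstruent between vowels /u/ and /a/, so it voices to [g]. /p/ is a voiceless obstruent between vowels /o/ and /o/, so it voices to [b]. /p/ is a voiceless obstruent between vowels /o/ and /i/, so it voices to [b]. /dukaktopopiiwut/ → dugaktobobiiwut.
Rule 2 (stop-cluster e-epenthesis): /k/ and /t/ form a stop–stop cluster, so [e] is inserted between them. /dugaktobobiiwut/ → dugaketobobiiwut.
Rule 3 (final e-epenthesis): the form ends in the consonant /t/, so [e] is inserted word-finally. /dugaketobobiiwut/ → dugaketobobiiwute.

dugaketobobiiwute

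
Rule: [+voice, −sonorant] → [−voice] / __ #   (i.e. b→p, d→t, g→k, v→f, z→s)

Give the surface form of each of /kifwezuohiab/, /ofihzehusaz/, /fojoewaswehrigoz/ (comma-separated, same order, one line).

kifwezuohiap, ofihzehusas, fojoewaswehrigos

/kifwezuohiab/: /b/ is a voiced obstruent in word-final position, so it devoices to [p]. → [kifwezuohiap].
/ofihzehusaz/: /z/ is a voiced obstruent in word-final position, so it devoices to [s]. → [ofihzehusas].
/fojoewaswehrigoz/: /z/ is a voiced obstruent in word-final position, so it devoices to [s]. → [fojoewaswehrigos].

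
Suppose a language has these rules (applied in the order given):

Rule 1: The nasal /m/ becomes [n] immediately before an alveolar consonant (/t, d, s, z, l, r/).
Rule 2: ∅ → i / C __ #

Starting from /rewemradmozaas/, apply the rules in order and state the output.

Rule 1 (nasal place assimilation): /m/ precedes the alveolar consonant /r/, so it assimilates in place to [n]. /rewemradmozaas/ → rewenradmozaas.
Rule 2 (final i-epenthesis): the form ends in the consonant /s/, so [i] is inserted word-finally. /rewenradmozaas/ → rewenradmozaasi.

rewenradmozaasi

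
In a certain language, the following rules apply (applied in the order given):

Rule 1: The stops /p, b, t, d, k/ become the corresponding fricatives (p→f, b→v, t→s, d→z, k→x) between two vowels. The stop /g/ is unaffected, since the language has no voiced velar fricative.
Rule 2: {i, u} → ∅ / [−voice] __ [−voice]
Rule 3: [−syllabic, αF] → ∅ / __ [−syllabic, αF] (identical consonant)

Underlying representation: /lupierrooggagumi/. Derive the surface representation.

Rule 1 (intervocalic spirantization): /p/ is a stop between vowels /u/ and /i/, so it spirantizes to the fricative [f]. /lupierrooggagumi/ → lufierrooggagumi.
Rule 2 (high vowel syncope): no segment meets the environment; /lufierrooggagumi/ is unchanged.
Rule 3 (degemination): /rr/ is a geminate; the first /r/ deletes. /gg/ is a geminate; the first /g/ deletes. /lufierrooggagumi/ → lufieroogagumi.

lufieroogagumi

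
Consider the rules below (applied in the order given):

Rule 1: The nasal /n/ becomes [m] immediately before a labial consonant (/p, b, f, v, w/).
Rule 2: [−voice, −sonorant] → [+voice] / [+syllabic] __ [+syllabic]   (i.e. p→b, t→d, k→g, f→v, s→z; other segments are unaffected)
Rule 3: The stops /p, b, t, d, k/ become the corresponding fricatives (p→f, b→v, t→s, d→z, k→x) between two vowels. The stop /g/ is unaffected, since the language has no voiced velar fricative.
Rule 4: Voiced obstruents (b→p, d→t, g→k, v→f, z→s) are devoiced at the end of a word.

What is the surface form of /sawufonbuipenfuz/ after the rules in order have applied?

sawuvombuivemfus

Rule 1 (nasal place assimilation): /n/ precedes the labial consonant /b/, so it assimilates in place to [m]. /n/ precedes the labial consonant /f/, so it assimilates in place to [m]. /sawufonbuipenfuz/ → sawufombuipemfuz.
Rule 2 (intervocalic voicing): /f/ is a voiceless obstruent between vowels /u/ and /o/, so it voices to [v]. /p/ is a voiceless obstruent between vowels /i/ and /e/, so it voices to [b]. /sawufombuipemfuz/ → sawuvombuibemfuz.
Rule 3 (intervocalic spirantization): /b/ is a stop between vowels /i/ and /e/, so it spirantizes to the fricative [v]. /sawuvombuibemfuz/ → sawuvombuivemfuz.
Rule 4 (final devoicing): /z/ is a voiced obstruent in word-final position, so it devoices to [s]. /sawuvombuivemfuz/ → sawuvombuivemfus.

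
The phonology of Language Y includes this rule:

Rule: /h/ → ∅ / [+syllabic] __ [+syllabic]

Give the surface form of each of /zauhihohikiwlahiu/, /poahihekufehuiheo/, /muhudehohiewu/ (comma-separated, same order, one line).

zauioikiwlaiu, poaiekufeuieo, muudeoiewu

/zauhihohikiwlahiu/: /h/ occurs between vowels /u/ and /i/, so it deletes. /h/ occurs between vowels /i/ and /o/, so it deletes. /h/ occurs between vowels /o/ and /i/, so it deletes. /h/ occurs between vowels /a/ and /i/, so it deletes. → [zauioikiwlaiu].
/poahihekufehuiheo/: /h/ occurs between vowels /a/ and /i/, so it deletes. /h/ occurs between vowels /i/ and /e/, so it deletes. /h/ occurs between vowels /e/ and /u/, so it deletes. /h/ occurs between vowels /i/ and /e/, so it deletes. → [poaiekufeuieo].
/muhudehohiewu/: /h/ occurs between vowels /u/ and /u/, so it deletes. /h/ occurs between vowels /e/ and /o/, so it deletes. /h/ occurs between vowels /o/ and /i/, so it deletes. → [muudeoiewu].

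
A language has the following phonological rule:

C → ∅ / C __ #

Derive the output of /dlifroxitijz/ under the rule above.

dlifroxitij

/z/ is the second consonant of a word-final cluster /jz/, so it deletes.
Surface form: [dlifroxitij].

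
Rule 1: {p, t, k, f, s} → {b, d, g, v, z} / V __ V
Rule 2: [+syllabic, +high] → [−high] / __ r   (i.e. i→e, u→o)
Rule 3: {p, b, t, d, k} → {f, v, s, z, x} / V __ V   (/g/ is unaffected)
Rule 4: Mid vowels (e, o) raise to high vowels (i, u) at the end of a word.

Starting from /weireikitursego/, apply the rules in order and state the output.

Rule 1 (intervocalic voicing): /k/ is a voiceless obstruent between vowels /i/ and /i/, so it voices to [g]. /t/ is a voiceless obstruent between vowels /i/ and /u/, so it voices to [d]. /weireikitursego/ → weireigidursego.
Rule 2 (pre-rhotic lowering): /i/ is a high vowel immediately before /r/, so it lowers to [e]. /u/ is a high vowel immediately before /r/, so it lowers to [o]. /weireigidursego/ → weereigidorsego.
Rule 3 (intervocalic spirantization): /d/ is a stop between vowels /i/ and /o/, so it spirantizes to the fricative [z]. /weereigidorsego/ → weereigizorsego.
Rule 4 (final vowel raising): /o/ is a mid vowel in word-final position, so it raises to [u]. /weereigizorsego/ → weereigizorsegu.

weereigizorsegu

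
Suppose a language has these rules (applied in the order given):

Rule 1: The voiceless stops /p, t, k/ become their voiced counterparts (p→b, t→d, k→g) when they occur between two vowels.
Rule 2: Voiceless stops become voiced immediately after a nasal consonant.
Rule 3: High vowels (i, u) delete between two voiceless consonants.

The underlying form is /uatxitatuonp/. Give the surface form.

uatxidaduonb

Rule 1 (intervocalic voicing): /t/ is a voiceless stop between vowels /i/ and /a/, so it voices to [d]. /t/ is a voiceless stop between vowels /a/ and /u/, so it voices to [d]. /uatxitatuonp/ → uatxidaduonp.
Rule 2 (post-nasal voicing): /p/ is a voiceless stop immediately after the nasal /n/, so it voices to [b]. /uatxidaduonp/ → uatxidaduonb.
Rule 3 (high vowel syncope): no segment meets the environment; /uatxidaduonb/ is unchanged.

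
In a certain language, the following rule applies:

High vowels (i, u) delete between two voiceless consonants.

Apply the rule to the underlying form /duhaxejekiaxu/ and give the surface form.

duhaxejekiaxu

No segment of /duhaxejekiaxu/ meets the structural description of the rule, so the form surfaces unchanged.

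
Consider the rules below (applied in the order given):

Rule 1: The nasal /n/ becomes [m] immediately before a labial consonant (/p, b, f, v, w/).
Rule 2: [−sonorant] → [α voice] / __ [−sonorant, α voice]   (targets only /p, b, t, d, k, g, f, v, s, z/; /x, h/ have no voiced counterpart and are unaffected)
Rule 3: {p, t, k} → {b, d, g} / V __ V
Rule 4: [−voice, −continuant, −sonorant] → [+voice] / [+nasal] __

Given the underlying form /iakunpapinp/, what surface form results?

iagumbabimb

Rule 1 (nasal place assimilation): /n/ precedes the labial consonant /p/, so it assimilates in place to [m]. /n/ precedes the labial consonant /p/, so it assimilates in place to [m]. /iakunpapinp/ → iakumpapimp.
Rule 2 (regressive voicing assimilation): no segment meets the environment; /iakumpapimp/ is unchanged.
Rule 3 (intervocalic voicing): /k/ is a voiceless stop between vowels /a/ and /u/, so it voices to [g]. /p/ is a voiceless stop between vowels /a/ and /i/, so it voices to [b]. /iakumpapimp/ → iagumpabimp.
Rule 4 (post-nasal voicing): /p/ is a voiceless stop immediately after the nasal /m/, so it voices to [b]. /p/ is a voiceless stop immediately after the nasal /m/, so it voices to [b]. /iagumpabimp/ → iagumbabimb.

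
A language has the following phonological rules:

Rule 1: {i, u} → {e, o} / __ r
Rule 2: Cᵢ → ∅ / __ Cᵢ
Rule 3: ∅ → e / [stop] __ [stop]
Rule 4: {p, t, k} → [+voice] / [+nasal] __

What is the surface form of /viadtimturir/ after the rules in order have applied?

Rule 1 (pre-rhotic lowering): /u/ is a high vowel immediately before /r/, so it lowers to [o]. /i/ is a high vowel immediately before /r/, so it lowers to [e]. /viadtimturir/ → viadtimtorer.
Rule 2 (degemination): no segment meets the environment; /viadtimtorer/ is unchanged.
Rule 3 (stop-cluster e-epenthesis): /d/ and /t/ form a stop–stop cluster, so [e] is inserted between them. /viadtimtorer/ → viadetimtorer.
Rule 4 (post-nasal voicing): /t/ is a voiceless stop immediately after the nasal /m/, so it voices to [d]. /viadetimtorer/ → viadetimdorer.

viadetimdorer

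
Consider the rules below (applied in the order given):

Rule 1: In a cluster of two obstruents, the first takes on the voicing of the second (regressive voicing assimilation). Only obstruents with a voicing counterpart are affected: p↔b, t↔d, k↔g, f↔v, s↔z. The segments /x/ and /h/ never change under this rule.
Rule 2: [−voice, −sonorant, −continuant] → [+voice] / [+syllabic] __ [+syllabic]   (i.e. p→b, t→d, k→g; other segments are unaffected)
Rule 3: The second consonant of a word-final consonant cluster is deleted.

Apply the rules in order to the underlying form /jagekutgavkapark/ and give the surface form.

jagegudgafkabar

Rule 1 (regressive voicing assimilation): /t/ precedes the voiced obstruent /g/, so it voices to [d] by assimilation. /v/ precedes the voiceless obstruent /k/, so it devoices to [f] by assimilation. /jagekutgavkapark/ → jagekudgafkapark.
Rule 2 (intervocalic voicing): /k/ is a voiceless stop between vowels /e/ and /u/, so it voices to [g]. /p/ is a voiceless stop between vowels /a/ and /a/, so it voices to [b]. /jagekudgafkapark/ → jagegudgafkabark.
Rule 3 (final cluster simplification): /k/ is the second consonant of a word-final cluster /rk/, so it deletes. /jagegudgafkabark/ → jagegudgafkabar.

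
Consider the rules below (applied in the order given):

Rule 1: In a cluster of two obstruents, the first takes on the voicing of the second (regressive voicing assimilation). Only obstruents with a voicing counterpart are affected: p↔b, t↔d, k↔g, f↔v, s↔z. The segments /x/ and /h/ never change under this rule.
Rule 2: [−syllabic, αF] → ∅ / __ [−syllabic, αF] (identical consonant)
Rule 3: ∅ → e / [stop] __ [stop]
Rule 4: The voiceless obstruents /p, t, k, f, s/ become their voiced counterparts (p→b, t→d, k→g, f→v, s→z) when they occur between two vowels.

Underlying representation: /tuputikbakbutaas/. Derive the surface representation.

Rule 1 (regressive voicing assimilation): /k/ precedes the voiced obstruent /b/, so it voices to [g] by assimilation. /k/ precedes the voiced obstruent /b/, so it voices to [g] by assimilation. /tuputikbakbutaas/ → tuputigbagbutaas.
Rule 2 (degemination): no segment meets the environment; /tuputigbagbutaas/ is unchanged.
Rule 3 (stop-cluster e-epenthesis): /g/ and /b/ form a stop–stop cluster, so [e] is inserted between them. /g/ and /b/ form a stop–stop cluster, so [e] is inserted between them. /tuputigbagbutaas/ → tuputigebagebutaas.
Rule 4 (intervocalic voicing): /p/ is a voiceless obstruent between vowels /u/ and /u/, so it voices to [b]. /t/ is a voiceless obstruent between vowels /u/ and /i/, so it voices to [d]. /t/ is a voiceless obstruent between vowels /u/ and /a/, so it voices to [d]. /tuputigebagebutaas/ → tubudigebagebudaas.

tubudigebagebudaas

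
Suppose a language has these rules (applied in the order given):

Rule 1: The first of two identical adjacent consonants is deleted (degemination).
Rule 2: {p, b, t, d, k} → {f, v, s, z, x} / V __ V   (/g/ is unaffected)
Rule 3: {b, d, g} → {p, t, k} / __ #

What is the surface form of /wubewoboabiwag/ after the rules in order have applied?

Rule 1 (degemination): no segment meets the environment; /wubewoboabiwag/ is unchanged.
Rule 2 (intervocalic spirantization): /b/ is a stop between vowels /u/ and /e/, so it spirantizes to the fricative [v]. /b/ is a stop between vowels /o/ and /o/, so it spirantizes to the fricative [v]. /b/ is a stop between vowels /a/ and /i/, so it spirantizes to the fricative [v]. /wubewoboabiwag/ → wuvewovoaviwag.
Rule 3 (final devoicing): /g/ is a voiced stop in word-final position, so it devoices to [k]. /wuvewovoaviwag/ → wuvewovoaviwak.

wuvewovoaviwak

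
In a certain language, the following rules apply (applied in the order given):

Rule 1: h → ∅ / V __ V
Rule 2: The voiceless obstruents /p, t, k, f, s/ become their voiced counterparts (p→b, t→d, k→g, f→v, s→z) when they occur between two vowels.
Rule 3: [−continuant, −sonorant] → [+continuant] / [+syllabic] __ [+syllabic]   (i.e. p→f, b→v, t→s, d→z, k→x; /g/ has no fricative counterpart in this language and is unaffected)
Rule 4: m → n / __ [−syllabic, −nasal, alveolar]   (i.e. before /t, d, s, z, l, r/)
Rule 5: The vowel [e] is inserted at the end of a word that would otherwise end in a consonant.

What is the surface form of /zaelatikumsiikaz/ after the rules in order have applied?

zaelazigunsiigaze

Rule 1 (intervocalic h-deletion): no segment meets the environment; /zaelatikumsiikaz/ is unchanged.
Rule 2 (intervocalic voicing): /t/ is a voiceless obstruent between vowels /a/ and /i/, so it voices to [d]. /k/ is a voiceless obstruent between vowels /i/ and /u/, so it voices to [g]. /k/ is a voiceless obstruent between vowels /i/ and /a/, so it voices to [g]. /zaelatikumsiikaz/ → zaeladigumsiigaz.
Rule 3 (intervocalic spirantization): /d/ is a stop between vowels /a/ and /i/, so it spirantizes to the fricative [z]. /zaeladigumsiigaz/ → zaelazigumsiigaz.
Rule 4 (nasal place assimilation): /m/ precedes the alveolar consonant /s/, so it assimilates in place to [n]. /zaelazigumsiigaz/ → zaelazigunsiigaz.
Rule 5 (final e-epenthesis): the form ends in the consonant /z/, so [e] is inserted word-finally. /zaelazigunsiigaz/ → zaelazigunsiigaze.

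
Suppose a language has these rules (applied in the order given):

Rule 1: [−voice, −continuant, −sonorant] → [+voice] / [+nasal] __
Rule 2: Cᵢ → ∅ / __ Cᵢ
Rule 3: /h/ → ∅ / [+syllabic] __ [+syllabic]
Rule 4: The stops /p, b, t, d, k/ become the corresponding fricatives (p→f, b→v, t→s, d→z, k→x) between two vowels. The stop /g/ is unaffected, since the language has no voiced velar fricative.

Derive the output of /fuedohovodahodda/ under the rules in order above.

fuezoovozaoza

Rule 1 (post-nasal voicing): no segment meets the environment; /fuedohovodahodda/ is unchanged.
Rule 2 (degemination): /dd/ is a geminate; the first /d/ deletes. /fuedohovodahodda/ → fuedohovodahoda.
Rule 3 (intervocalic h-deletion): /h/ occurs between vowels /o/ and /o/, so it deletes. /h/ occurs between vowels /a/ and /o/, so it deletes. /fuedohovodahoda/ → fuedoovodaoda.
Rule 4 (intervocalic spirantization): /d/ is a stop between vowels /e/ and /o/, so it spirantizes to the fricative [z]. /d/ is a stop between vowels /o/ and /a/, so it spirantizes to the fricative [z]. /d/ is a stop between vowels /o/ and /a/, so it spirantizes to the fricative [z]. /fuedoovodaoda/ → fuezoovozaoza.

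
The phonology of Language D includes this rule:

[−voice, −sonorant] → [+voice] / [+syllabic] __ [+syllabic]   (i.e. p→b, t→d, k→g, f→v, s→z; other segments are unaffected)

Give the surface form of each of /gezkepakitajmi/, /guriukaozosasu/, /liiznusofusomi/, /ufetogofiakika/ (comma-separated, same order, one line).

/gezkepakitajmi/: /p/ is a voiceless obstruent between vowels /e/ and /a/, so it voices to [b]. /k/ is a voiceless obstruent between vowels /a/ and /i/, so it voices to [g]. /t/ is a voiceless obstruent between vowels /i/ and /a/, so it voices to [d]. → [gezkebagidajmi].
/guriukaozosasu/: /k/ is a voiceless obstruent between vowels /u/ and /a/, so it voices to [g]. /s/ is a voiceless obstruent between vowels /o/ and /a/, so it voices to [z]. /s/ is a voiceless obstruent between vowels /a/ and /u/, so it voices to [z]. → [guriugaozozazu].
/liiznusofusomi/: /s/ is a voiceless obstruent between vowels /u/ and /o/, so it voices to [z]. /f/ is a voiceless obstruent between vowels /o/ and /u/, so it voices to [v]. /s/ is a voiceless obstruent between vowels /u/ and /o/, so it voices to [z]. → [liiznuzovuzomi].
/ufetogofiakika/: /f/ is a voiceless obstruent between vowels /u/ and /e/, so it voices to [v]. /t/ is a voiceless obstruent between vowels /e/ and /o/, so it voices to [d]. /f/ is a voiceless obstruent between vowels /o/ and /i/, so it voices to [v]. /k/ is a voiceless obstruent between vowels /a/ and /i/, so it voices to [g]. /k/ is a voiceless obstruent between vowels /i/ and /a/, so it voices to [g]. → [uvedogoviagiga].

gezkebagidajmi, guriugaozozazu, liiznuzovuzomi, uvedogoviagiga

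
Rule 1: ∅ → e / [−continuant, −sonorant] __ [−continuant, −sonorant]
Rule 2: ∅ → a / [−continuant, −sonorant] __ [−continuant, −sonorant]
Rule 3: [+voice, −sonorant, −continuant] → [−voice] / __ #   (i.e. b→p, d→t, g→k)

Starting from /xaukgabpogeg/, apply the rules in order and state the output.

xaukegabepogek

Rule 1 (stop-cluster e-epenthesis): /k/ and /g/ form a stop–stop cluster, so [e] is inserted between them. /b/ and /p/ form a stop–stop cluster, so [e] is inserted between them. /xaukgabpogeg/ → xaukegabepogeg.
Rule 2 (stop-cluster a-epenthesis): no segment meets the environment; /xaukegabepogeg/ is unchanged.
Rule 3 (final devoicing): /g/ is a voiced stop in word-final position, so it devoices to [k]. /xaukegabepogeg/ → xaukegabepogek.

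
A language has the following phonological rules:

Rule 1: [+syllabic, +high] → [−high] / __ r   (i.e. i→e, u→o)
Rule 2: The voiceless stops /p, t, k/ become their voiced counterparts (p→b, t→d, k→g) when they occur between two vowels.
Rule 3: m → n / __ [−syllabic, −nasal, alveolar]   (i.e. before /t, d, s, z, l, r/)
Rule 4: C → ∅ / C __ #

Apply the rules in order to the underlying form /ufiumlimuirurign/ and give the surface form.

Rule 1 (pre-rhotic lowering): /i/ is a high vowel immediately before /r/, so it lowers to [e]. /u/ is a high vowel immediately before /r/, so it lowers to [o]. /ufiumlimuirurign/ → ufiumlimuerorign.
Rule 2 (intervocalic voicing): no segment meets the environment; /ufiumlimuerorign/ is unchanged.
Rule 3 (nasal place assimilation): /m/ precedes the alveolar consonant /l/, so it assimilates in place to [n]. /ufiumlimuerorign/ → ufiunlimuerorign.
Rule 4 (final cluster simplification): /n/ is the second consonant of a word-final cluster /gn/, so it deletes. /ufiunlimuerorign/ → ufiunlimuerorig.

ufiunlimuerorig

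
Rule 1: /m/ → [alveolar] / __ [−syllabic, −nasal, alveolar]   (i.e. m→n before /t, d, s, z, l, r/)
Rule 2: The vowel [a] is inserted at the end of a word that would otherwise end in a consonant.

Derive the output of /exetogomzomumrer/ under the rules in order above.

Rule 1 (nasal place assimilation): /m/ precedes the alveolar consonant /z/, so it assimilates in place to [n]. /m/ precedes the alveolar consonant /r/, so it assimilates in place to [n]. /exetogomzomumrer/ → exetogonzomunrer.
Rule 2 (final a-epenthesis): the form ends in the consonant /r/, so [a] is inserted word-finally. /exetogonzomunrer/ → exetogonzomunrera.

exetogonzomunrera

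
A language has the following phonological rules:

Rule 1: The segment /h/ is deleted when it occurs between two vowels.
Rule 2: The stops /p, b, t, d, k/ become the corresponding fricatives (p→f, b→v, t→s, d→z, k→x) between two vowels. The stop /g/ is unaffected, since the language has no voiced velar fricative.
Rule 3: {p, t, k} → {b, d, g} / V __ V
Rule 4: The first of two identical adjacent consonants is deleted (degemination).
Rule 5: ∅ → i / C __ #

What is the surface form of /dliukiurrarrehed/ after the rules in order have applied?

Rule 1 (intervocalic h-deletion): /h/ occurs between vowels /e/ and /e/, so it deletes. /dliukiurrarrehed/ → dliukiurrarreed.
Rule 2 (intervocalic spirantization): /k/ is a stop between vowels /u/ and /i/, so it spirantizes to the fricative [x]. /dliukiurrarreed/ → dliuxiurrarreed.
Rule 3 (intervocalic voicing): no segment meets the environment; /dliuxiurrarreed/ is unchanged.
Rule 4 (degemination): /rr/ is a geminate; the first /r/ deletes. /rr/ is a geminate; the first /r/ deletes. /dliuxiurrarreed/ → dliuxiurareed.
Rule 5 (final i-epenthesis): the form ends in the consonant /d/, so [i] is inserted word-finally. /dliuxiurareed/ → dliuxiurareedi.

dliuxiurareedi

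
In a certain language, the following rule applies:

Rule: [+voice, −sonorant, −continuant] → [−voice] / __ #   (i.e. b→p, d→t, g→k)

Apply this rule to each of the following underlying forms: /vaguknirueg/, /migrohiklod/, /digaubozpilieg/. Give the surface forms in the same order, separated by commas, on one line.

vagukniruek, migrohiklot, digaubozpiliek

/vaguknirueg/: /g/ is a voiced stop in word-final position, so it devoices to [k]. → [vagukniruek].
/migrohiklod/: /d/ is a voiced stop in word-final position, so it devoices to [t]. → [migrohiklot].
/digaubozpilieg/: /g/ is a voiced stop in word-final position, so it devoices to [k]. → [digaubozpiliek].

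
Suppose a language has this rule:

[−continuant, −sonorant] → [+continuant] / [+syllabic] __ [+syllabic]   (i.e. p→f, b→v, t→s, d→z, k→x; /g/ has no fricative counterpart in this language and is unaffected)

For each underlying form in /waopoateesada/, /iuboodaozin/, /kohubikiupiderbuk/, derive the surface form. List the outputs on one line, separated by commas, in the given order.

waofoaseesaza, iuvoozaozin, kohuvixiufizerbuk

/waopoateesada/: /p/ is a stop between vowels /o/ and /o/, so it spirantizes to the fricative [f]. /t/ is a stop between vowels /a/ and /e/, so it spirantizes to the fricative [s]. /d/ is a stop between vowels /a/ and /a/, so it spirantizes to the fricative [z]. → [waofoaseesaza].
/iuboodaozin/: /b/ is a stop between vowels /u/ and /o/, so it spirantizes to the fricative [v]. /d/ is a stop between vowels /o/ and /a/, so it spirantizes to the fricative [z]. → [iuvoozaozin].
/kohubikiupiderbuk/: /b/ is a stop between vowels /u/ and /i/, so it spirantizes to the fricative [v]. /k/ is a stop between vowels /i/ and /i/, so it spirantizes to the fricative [x]. /p/ is a stop between vowels /u/ and /i/, so it spirantizes to the fricative [f]. /d/ is a stop between vowels /i/ and /e/, so it spirantizes to the fricative [z]. → [kohuvixiufizerbuk].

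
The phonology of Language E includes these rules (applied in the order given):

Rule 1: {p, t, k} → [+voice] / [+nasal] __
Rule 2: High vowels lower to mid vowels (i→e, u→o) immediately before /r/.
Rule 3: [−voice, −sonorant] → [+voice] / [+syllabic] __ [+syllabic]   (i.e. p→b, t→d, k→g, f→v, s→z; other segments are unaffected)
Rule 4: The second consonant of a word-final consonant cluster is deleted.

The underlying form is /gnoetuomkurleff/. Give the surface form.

Rule 1 (post-nasal voicing): /k/ is a voiceless stop immediately after the nasal /m/, so it voices to [g]. /gnoetuomkurleff/ → gnoetuomgurleff.
Rule 2 (pre-rhotic lowering): /u/ is a high vowel immediately before /r/, so it lowers to [o]. /gnoetuomgurleff/ → gnoetuomgorleff.
Rule 3 (intervocalic voicing): /t/ is a voiceless obstruent between vowels /e/ and /u/, so it voices to [d]. /gnoetuomgorleff/ → gnoeduomgorleff.
Rule 4 (final cluster simplification): /f/ is the second consonant of a word-final cluster /ff/, so it deletes. /gnoeduomgorleff/ → gnoeduomgorlef.

gnoeduomgorlef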